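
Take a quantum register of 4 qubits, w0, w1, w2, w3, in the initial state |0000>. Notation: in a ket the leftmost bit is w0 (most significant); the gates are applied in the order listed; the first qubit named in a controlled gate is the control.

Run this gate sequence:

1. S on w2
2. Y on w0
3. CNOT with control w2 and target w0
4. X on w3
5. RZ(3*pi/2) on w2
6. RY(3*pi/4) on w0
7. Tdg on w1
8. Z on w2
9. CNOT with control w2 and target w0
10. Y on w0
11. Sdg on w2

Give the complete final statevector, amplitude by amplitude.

The final amplitudes are -sqrt(2 - sqrt(2))*exp(I*pi/4)/2 on |0001>, -sqrt(sqrt(2) + 2)*exp(I*pi/4)/2 on |1001>, and 0 on every other basis state.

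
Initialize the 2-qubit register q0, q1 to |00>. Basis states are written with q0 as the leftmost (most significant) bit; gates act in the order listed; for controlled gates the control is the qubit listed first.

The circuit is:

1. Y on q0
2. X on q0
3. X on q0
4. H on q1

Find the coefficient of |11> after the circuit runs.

|11> carries amplitude sqrt(2)*I/2 in the final state.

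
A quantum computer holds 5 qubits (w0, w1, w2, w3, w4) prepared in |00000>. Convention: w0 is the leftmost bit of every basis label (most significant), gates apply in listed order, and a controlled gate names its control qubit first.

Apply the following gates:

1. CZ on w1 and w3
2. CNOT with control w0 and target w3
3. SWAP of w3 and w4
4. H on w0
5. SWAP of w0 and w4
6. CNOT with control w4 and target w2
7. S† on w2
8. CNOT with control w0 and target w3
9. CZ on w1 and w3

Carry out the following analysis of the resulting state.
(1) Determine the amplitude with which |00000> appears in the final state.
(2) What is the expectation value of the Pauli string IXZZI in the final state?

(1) The final state's coefficient on |00000> equals sqrt(2)/2.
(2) In the final state, IXZZI has expectation 0.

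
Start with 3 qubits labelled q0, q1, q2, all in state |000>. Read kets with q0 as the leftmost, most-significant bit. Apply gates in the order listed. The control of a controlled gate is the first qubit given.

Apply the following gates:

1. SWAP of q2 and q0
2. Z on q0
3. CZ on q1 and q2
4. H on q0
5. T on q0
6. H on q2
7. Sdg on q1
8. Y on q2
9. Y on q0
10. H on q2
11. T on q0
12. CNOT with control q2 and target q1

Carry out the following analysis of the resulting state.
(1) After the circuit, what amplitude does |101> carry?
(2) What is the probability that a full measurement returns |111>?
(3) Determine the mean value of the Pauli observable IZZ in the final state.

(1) The amplitude on |101> is 0.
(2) The probability of measuring |111> is 1/2.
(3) The expectation value of IZZ is 1.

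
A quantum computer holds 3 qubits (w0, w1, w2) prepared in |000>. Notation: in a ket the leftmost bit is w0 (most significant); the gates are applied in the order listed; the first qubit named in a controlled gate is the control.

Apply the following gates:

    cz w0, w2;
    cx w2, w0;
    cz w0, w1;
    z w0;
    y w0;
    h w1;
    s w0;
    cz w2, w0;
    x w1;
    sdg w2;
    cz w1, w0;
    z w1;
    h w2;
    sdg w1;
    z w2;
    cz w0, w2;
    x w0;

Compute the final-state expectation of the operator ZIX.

In the final state, ZIX has expectation 1.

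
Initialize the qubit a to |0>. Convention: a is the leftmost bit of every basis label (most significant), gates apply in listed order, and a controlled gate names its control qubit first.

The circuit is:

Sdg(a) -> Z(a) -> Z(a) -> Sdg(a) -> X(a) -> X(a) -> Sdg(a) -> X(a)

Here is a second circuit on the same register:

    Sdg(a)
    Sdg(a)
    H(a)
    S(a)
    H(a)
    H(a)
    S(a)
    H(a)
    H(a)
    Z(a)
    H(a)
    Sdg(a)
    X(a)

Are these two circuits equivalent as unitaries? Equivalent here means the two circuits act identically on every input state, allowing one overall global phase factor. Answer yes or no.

Yes, they are equivalent — the unitaries differ by at most a global phase.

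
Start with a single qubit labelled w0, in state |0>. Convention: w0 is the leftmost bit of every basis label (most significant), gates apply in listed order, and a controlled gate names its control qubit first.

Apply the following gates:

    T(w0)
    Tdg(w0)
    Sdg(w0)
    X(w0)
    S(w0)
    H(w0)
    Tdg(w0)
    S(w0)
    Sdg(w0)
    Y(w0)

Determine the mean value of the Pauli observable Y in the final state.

The observable Y averages to sqrt(2)/2.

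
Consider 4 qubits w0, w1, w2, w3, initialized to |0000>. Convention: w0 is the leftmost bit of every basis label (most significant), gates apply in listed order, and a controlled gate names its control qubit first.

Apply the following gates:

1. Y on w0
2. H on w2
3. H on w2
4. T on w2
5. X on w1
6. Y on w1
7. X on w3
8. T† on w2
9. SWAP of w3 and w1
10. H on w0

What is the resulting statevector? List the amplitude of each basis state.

The resulting statevector has amplitude sqrt(2)/2 on |0100>, -sqrt(2)/2 on |1100>, and 0 on every other basis state. Key observation: gates 2-3 undo each other exactly, leaving only the rest of the circuit to track.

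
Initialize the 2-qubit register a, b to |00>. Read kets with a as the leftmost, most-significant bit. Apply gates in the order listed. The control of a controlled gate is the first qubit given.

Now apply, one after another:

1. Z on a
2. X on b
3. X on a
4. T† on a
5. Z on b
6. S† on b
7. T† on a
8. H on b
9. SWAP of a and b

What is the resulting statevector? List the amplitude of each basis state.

The resulting statevector has amplitude 0 on |00>, sqrt(2)/2 on |01>, 0 on |10>, -sqrt(2)/2 on |11>.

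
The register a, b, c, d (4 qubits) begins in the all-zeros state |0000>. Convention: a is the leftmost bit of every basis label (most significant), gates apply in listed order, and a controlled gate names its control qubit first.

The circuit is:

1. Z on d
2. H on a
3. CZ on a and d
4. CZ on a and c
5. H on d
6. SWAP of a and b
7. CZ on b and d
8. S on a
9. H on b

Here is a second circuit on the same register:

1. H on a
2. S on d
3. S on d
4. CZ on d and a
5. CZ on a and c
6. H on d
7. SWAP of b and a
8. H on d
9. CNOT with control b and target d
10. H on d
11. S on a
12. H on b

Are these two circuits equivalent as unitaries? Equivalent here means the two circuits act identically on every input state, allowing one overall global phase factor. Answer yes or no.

Yes: on every input state the two circuits agree up to one overall phase factor.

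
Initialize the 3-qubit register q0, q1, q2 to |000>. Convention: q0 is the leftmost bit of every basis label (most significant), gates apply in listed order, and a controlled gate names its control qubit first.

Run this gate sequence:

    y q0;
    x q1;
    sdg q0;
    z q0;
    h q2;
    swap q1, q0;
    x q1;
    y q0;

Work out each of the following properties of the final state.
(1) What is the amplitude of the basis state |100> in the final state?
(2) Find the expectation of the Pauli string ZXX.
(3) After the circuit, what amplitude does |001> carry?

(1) |100> carries amplitude 0 in the final state.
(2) The expectation value of ZXX is 0.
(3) |001> carries amplitude sqrt(2)*I/2 in the final state.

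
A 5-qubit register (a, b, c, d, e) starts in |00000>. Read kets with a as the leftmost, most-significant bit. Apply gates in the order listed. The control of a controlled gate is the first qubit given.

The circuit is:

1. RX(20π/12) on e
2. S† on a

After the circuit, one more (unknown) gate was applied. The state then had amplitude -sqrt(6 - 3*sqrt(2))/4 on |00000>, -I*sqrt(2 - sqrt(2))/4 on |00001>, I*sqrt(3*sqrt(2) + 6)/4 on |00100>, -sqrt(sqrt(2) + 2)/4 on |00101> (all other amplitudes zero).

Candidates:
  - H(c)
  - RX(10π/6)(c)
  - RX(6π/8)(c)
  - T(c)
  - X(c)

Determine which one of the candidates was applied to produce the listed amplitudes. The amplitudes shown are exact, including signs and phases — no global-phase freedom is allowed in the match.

The applied gate was RX(6π/8)(c).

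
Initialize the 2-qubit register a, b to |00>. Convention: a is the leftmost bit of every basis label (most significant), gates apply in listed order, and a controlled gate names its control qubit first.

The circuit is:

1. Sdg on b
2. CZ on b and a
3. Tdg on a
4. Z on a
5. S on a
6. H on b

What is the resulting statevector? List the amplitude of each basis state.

The resulting statevector has amplitude sqrt(2)/2 on |00>, sqrt(2)/2 on |01>, 0 on |10>, 0 on |11>.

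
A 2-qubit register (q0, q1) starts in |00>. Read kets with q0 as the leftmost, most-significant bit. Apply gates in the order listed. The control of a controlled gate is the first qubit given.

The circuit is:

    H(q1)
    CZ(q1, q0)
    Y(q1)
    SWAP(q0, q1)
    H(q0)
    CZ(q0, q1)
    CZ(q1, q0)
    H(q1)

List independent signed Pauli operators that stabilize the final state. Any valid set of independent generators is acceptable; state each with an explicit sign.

The stabilizer group can be generated by +IX, -ZI, among other valid generating sets.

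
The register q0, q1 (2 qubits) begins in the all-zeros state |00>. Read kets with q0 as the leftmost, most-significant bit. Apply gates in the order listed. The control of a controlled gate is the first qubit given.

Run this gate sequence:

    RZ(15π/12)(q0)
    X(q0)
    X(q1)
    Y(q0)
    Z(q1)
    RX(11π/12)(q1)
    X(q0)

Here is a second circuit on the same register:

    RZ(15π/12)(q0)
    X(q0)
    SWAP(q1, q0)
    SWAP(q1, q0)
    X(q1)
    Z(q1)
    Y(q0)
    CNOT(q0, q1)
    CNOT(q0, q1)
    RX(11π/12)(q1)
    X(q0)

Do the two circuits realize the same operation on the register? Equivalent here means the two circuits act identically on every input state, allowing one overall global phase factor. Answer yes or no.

Yes: on every input state the two circuits agree up to one overall phase factor.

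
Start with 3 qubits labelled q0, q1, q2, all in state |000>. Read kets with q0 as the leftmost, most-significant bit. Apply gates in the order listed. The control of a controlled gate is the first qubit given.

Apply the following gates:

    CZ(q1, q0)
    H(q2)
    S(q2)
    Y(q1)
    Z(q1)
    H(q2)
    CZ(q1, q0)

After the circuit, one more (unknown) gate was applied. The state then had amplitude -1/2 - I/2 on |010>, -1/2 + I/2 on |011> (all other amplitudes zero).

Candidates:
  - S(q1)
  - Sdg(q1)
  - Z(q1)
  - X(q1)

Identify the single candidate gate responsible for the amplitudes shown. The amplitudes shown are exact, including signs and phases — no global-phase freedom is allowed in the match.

It was Sdg(q1) that produced the state shown.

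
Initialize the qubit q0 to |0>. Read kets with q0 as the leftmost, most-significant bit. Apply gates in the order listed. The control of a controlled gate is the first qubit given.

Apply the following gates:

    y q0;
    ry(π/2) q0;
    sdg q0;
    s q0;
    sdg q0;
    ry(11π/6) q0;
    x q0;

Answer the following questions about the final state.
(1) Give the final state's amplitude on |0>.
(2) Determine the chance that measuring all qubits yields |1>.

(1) |0> carries amplitude -(1 - I)*(1 + sqrt(3)*I)/4 in the final state.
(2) The probability of measuring |1> is 1/2.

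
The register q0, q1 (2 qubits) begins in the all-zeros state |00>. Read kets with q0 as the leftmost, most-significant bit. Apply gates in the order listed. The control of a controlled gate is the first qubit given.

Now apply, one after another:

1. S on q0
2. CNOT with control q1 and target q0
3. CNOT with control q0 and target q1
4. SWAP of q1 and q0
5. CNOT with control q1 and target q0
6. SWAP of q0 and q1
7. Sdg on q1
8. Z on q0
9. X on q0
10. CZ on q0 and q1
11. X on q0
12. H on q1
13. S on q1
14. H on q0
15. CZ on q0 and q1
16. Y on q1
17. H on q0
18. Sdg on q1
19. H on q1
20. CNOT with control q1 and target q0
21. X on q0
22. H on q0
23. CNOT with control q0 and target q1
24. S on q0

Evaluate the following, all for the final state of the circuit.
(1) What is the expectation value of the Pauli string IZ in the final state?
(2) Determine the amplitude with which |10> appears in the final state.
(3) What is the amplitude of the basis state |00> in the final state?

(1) The observable IZ averages to 1.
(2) The final state's coefficient on |10> equals -sqrt(2)*I/2.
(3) The final state's coefficient on |00> equals sqrt(2)/2.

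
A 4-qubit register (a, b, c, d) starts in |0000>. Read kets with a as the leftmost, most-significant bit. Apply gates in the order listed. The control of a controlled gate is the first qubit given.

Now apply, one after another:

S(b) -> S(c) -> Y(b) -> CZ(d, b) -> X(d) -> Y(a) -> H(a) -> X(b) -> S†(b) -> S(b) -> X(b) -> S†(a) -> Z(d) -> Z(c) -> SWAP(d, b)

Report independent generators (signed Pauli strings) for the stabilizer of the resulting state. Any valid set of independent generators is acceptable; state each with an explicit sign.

One valid set of independent stabilizer generators is +YIII, -IZII, +IIZI, -IIIZ (any independent generating set of the same group is equally correct). Key observation: steps 8-11 multiply out to the identity, so the circuit reduces to the remaining gates.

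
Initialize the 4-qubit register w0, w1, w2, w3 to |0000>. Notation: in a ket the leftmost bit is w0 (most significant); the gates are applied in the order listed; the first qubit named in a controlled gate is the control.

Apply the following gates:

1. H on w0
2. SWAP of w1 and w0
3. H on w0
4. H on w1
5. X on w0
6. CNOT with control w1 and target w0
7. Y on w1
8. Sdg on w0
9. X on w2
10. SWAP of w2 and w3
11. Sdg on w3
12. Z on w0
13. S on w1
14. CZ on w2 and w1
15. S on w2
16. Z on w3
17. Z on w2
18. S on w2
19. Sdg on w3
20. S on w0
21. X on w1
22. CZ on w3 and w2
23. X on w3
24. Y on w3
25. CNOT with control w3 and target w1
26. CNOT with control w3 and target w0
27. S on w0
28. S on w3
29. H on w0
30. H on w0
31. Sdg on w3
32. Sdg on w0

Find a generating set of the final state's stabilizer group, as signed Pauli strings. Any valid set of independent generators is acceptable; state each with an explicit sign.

One valid set of independent stabilizer generators is -XIII, -IZII, +IIZI, -IIIZ (any independent generating set of the same group is equally correct). Key observation: steps 27-32 multiply out to the identity, so the circuit reduces to the remaining gates.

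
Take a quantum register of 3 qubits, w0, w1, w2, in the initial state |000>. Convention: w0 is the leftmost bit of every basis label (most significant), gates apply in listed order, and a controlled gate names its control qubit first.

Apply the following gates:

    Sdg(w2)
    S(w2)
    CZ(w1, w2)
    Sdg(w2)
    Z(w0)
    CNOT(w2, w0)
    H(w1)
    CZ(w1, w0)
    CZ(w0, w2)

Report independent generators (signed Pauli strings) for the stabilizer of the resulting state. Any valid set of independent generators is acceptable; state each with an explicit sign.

The final state is stabilized by the group generated by +IXI, +ZII, +IIZ; other independent generating sets are equally valid.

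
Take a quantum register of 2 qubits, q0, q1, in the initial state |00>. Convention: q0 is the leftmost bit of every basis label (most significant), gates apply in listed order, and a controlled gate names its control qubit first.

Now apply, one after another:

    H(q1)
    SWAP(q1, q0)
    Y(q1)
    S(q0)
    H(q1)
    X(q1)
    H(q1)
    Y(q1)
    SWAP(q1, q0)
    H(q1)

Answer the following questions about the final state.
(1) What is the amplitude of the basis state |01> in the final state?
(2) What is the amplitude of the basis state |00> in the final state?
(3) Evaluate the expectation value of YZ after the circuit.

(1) The amplitude on |01> is -1/2 + I/2.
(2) |00> carries amplitude -1/2 - I/2 in the final state.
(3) The observable YZ averages to 0.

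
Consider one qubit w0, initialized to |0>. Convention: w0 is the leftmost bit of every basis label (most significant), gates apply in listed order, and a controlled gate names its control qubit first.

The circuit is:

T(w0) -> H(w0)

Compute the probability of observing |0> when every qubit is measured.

A full measurement returns |0> with probability 1/2.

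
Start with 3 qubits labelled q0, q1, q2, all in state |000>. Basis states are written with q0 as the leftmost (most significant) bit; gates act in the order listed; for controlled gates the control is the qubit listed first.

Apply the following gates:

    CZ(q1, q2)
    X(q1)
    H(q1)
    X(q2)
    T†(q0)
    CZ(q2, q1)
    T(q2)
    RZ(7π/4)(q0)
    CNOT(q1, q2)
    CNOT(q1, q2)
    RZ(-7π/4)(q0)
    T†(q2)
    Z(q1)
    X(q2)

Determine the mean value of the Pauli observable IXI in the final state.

The observable IXI averages to -1. Key observation: steps 7-12 multiply out to the identity, so the circuit reduces to the remaining gates.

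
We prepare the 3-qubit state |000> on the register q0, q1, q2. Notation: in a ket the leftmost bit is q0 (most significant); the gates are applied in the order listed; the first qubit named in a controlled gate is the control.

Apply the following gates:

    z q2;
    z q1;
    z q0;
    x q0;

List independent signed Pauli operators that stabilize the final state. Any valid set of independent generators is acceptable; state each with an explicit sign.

One valid set of independent stabilizer generators is -ZII, +IZI, +IIZ (any independent generating set of the same group is equally correct).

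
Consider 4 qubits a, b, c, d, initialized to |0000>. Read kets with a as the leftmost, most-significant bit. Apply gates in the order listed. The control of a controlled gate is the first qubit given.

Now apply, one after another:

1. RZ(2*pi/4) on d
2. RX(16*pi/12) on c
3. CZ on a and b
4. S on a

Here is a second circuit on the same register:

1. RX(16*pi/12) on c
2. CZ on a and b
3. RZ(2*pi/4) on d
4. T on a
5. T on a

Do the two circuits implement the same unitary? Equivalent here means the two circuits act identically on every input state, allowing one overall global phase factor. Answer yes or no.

Yes — the two circuits implement the same unitary up to a global phase.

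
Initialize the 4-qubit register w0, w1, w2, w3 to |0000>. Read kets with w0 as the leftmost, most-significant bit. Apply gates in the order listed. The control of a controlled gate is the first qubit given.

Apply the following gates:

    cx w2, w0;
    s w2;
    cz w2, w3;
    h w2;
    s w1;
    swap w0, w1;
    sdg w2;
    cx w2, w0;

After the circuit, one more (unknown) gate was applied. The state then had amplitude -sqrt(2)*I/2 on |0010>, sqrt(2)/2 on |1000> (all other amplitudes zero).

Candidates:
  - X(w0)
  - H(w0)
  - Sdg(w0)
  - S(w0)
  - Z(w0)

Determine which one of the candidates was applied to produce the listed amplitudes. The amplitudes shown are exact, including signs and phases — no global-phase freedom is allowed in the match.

It was X(w0) that produced the state shown.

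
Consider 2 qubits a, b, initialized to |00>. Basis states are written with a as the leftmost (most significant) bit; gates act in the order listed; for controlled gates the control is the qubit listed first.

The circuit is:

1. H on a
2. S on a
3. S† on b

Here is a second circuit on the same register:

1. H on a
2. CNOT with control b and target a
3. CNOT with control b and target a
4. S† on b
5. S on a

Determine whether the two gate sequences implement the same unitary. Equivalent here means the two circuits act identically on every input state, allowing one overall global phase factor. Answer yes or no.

Yes: on every input state the two circuits agree up to one overall phase factor.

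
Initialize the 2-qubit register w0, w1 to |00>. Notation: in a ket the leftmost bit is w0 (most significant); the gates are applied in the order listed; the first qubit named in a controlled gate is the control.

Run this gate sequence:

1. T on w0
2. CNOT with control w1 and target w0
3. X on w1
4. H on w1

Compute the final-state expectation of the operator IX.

In the final state, IX has expectation -1.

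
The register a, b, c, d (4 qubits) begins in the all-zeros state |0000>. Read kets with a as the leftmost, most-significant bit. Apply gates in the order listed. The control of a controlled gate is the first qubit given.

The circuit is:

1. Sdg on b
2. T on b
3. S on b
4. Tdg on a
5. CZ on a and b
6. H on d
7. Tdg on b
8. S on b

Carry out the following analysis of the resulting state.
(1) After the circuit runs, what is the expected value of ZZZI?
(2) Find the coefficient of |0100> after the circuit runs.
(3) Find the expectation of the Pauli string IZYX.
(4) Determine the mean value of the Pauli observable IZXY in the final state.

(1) In the final state, ZZZI has expectation 1.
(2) The amplitude on |0100> is 0.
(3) The observable IZYX averages to 0.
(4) The observable IZXY averages to 0.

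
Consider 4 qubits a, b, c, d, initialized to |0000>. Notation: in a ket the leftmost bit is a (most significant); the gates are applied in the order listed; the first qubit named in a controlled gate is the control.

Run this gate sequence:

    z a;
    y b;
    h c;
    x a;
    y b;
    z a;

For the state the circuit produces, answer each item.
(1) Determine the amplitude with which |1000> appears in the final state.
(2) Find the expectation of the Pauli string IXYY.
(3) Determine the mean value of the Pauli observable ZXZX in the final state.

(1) The final state's coefficient on |1000> equals -sqrt(2)/2.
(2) In the final state, IXYY has expectation 0.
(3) The expectation value of ZXZX is 0.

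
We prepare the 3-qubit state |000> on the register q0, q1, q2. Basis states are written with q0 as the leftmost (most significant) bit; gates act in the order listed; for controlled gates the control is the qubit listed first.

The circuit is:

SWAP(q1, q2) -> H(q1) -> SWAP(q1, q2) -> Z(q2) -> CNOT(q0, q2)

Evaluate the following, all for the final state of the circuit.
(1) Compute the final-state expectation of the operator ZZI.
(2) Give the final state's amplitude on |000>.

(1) The expectation value of ZZI is 1.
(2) The amplitude on |000> is sqrt(2)/2.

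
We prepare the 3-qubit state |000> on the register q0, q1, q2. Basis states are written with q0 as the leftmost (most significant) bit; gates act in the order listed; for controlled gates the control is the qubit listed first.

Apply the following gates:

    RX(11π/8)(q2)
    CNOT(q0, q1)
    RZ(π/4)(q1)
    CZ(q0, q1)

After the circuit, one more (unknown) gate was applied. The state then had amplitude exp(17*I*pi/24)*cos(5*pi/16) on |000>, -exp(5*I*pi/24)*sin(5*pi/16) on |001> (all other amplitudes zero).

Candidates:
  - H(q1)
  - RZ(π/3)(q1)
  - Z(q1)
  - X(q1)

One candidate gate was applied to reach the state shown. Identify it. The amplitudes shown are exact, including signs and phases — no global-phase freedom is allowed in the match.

The unique candidate consistent with the amplitudes is RZ(π/3)(q1).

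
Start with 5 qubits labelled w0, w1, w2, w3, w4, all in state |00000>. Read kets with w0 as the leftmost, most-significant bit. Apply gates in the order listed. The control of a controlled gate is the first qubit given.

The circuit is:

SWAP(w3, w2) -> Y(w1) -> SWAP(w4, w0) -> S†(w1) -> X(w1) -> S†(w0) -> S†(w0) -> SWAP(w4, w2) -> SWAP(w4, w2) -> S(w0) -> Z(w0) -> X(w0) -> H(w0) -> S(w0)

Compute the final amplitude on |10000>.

The final state's coefficient on |10000> equals -sqrt(2)*I/2. Key observation: the block from step 7 through step 10 cancels to the identity and can be dropped.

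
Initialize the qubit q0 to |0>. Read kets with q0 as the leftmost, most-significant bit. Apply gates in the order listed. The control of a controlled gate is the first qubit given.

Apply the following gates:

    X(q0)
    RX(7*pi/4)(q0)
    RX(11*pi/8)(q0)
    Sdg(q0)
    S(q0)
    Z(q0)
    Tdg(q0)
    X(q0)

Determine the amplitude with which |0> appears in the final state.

|0> carries amplitude sqrt(1/2 - sqrt(2)/4)*exp(-I*pi/4)*sin(5*pi/16) - sqrt(sqrt(2)/4 + 1/2)*exp(-I*pi/4)*cos(5*pi/16) in the final state.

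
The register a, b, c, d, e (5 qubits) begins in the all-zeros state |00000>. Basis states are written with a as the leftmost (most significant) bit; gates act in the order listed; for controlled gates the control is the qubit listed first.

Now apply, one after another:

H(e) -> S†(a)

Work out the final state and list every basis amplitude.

The resulting statevector has amplitude sqrt(2)/2 on |00000>, sqrt(2)/2 on |00001>, and 0 on every other basis state.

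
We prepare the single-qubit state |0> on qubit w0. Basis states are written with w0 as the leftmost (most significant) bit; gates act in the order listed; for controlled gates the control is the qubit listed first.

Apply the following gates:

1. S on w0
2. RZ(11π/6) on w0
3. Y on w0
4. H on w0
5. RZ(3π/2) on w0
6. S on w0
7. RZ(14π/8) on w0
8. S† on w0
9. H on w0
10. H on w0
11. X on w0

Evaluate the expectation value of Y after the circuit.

The expectation value of Y is -sqrt(2)/2.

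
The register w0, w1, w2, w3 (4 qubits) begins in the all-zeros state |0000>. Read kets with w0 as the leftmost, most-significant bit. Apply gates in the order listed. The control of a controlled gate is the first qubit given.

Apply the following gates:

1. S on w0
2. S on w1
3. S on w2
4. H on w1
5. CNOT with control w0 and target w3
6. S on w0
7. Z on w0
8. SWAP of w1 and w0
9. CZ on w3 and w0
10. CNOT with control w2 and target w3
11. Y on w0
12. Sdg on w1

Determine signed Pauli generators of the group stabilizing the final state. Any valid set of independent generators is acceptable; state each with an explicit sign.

One valid set of independent stabilizer generators is -XIII, +IZII, +IIZI, +IIIZ (any independent generating set of the same group is equally correct).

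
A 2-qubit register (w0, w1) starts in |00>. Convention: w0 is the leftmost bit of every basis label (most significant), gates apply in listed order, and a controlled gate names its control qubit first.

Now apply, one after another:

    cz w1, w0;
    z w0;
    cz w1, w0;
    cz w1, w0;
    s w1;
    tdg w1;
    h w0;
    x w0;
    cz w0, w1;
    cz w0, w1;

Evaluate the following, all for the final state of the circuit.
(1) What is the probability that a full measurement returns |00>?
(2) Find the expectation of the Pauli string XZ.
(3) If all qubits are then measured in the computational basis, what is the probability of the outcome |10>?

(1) A full measurement returns |00> with probability 1/2. Key observation: gates 9-10 undo each other exactly, leaving only the rest of the circuit to track.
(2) The observable XZ averages to 1.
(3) Outcome |10> occurs with probability 1/2.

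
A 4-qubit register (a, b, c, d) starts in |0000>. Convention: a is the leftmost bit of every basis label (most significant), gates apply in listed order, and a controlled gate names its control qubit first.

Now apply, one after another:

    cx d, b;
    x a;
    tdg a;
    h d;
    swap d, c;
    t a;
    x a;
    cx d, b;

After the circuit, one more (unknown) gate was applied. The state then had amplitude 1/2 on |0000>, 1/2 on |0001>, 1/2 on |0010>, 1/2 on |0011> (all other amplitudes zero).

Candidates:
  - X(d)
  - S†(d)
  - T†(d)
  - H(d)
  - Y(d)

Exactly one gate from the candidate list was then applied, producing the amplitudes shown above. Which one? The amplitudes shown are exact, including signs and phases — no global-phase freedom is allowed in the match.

The applied gate was H(d).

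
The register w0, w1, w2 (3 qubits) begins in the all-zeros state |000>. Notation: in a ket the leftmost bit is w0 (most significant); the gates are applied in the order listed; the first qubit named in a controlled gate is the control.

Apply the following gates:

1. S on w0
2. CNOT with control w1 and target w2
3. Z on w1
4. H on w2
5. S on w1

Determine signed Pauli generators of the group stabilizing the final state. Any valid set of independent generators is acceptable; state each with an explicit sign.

The stabilizer group can be generated by +IIX, +ZII, +IZI, among other valid generating sets.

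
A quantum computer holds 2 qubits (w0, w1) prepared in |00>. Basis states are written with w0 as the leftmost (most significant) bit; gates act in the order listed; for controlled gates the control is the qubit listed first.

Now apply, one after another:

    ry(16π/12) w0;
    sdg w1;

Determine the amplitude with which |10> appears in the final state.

The amplitude on |10> is sqrt(3)/2.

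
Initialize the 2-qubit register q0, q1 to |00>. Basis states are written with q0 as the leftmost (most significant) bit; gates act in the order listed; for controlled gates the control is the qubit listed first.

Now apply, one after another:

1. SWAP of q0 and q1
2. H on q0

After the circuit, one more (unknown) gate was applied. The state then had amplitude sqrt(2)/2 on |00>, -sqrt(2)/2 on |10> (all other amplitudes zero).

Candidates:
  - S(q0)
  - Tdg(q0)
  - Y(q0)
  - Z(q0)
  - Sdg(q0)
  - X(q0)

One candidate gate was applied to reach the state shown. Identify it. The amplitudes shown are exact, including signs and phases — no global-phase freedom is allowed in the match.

The unique candidate consistent with the amplitudes is Z(q0).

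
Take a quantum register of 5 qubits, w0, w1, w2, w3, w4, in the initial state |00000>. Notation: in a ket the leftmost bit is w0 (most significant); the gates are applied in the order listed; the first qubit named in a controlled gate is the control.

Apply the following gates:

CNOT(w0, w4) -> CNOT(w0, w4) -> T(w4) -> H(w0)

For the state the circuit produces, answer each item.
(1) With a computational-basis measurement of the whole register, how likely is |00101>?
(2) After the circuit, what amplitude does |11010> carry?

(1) A full measurement returns |00101> with probability 0.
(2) |11010> carries amplitude 0 in the final state.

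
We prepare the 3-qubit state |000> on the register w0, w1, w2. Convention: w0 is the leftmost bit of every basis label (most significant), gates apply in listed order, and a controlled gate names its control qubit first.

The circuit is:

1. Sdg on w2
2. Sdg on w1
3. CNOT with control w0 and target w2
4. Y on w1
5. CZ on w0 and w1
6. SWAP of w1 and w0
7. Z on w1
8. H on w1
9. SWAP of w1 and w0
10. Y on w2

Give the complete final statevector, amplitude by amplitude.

After the circuit, the state carries amplitude -sqrt(2)/2 on |011>, -sqrt(2)/2 on |111>, and 0 on every other basis state.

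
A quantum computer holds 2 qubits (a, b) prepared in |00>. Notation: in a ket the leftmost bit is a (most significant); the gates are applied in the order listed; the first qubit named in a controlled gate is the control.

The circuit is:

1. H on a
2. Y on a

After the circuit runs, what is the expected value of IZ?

In the final state, IZ has expectation 1.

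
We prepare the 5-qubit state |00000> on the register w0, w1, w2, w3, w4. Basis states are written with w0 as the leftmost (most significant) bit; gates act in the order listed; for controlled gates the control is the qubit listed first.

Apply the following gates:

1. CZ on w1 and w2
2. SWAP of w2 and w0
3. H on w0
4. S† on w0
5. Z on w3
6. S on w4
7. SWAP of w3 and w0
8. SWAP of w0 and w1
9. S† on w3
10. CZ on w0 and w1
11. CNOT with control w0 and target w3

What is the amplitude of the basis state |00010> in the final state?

The final state's coefficient on |00010> equals -sqrt(2)/2.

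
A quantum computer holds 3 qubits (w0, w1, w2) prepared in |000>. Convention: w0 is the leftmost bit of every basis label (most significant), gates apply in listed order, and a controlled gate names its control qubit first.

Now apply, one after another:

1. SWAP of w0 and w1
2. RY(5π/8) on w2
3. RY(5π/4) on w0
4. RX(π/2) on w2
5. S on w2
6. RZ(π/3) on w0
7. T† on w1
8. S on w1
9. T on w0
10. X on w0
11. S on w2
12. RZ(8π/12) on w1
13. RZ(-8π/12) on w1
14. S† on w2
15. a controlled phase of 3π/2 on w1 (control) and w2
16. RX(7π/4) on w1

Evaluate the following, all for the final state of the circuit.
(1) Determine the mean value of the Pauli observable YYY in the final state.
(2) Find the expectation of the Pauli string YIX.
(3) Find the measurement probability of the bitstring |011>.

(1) In the final state, YYY has expectation sqrt(sqrt(2) + 2)*(sqrt(2) + sqrt(6))/16. Key observation: steps 11-14 multiply out to the identity, so the circuit reduces to the remaining gates.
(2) The observable YIX averages to -sqrt(1/2 - sqrt(2)/4)*sqrt(sqrt(2)/4 + 1/2)*exp(I*pi/12)*sin(5*pi/16)**2 + sqrt(1/2 - sqrt(2)/4)*sqrt(sqrt(2)/4 + 1/2)*exp(-I*pi/12)*cos(5*pi/16)**2 + sqrt(1/2 - sqrt(2)/4)*sqrt(sqrt(2)/4 + 1/2)*exp(I*pi/12)*cos(5*pi/16)**2 - sqrt(1/2 - sqrt(2)/4)*sqrt(sqrt(2)/4 + 1/2)*exp(-I*pi/12)*sin(5*pi/16)**2.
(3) The probability of measuring |011> is 1/16.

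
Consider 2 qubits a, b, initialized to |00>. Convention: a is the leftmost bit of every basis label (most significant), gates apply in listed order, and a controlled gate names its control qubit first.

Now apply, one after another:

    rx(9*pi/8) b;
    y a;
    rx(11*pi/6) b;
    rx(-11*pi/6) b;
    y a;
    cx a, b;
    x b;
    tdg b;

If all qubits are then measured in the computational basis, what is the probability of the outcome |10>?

Outcome |10> occurs with probability 0.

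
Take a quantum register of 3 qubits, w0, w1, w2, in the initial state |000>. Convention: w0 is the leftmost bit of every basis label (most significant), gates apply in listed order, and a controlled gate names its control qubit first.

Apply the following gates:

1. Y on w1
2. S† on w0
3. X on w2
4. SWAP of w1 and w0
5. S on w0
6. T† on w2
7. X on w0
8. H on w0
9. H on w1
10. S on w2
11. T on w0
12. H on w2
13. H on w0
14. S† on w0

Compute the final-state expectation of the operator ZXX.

In the final state, ZXX has expectation -sqrt(2)/2.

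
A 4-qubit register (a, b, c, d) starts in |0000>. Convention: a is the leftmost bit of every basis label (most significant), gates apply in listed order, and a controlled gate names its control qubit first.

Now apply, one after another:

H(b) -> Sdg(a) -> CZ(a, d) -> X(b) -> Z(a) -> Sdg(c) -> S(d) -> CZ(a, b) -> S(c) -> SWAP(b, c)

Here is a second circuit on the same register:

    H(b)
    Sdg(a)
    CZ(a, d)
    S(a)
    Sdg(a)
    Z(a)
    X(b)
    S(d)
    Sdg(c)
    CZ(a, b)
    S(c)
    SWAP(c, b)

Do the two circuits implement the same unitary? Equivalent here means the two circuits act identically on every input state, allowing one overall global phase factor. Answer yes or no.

Yes: on every input state the two circuits agree up to one overall phase factor.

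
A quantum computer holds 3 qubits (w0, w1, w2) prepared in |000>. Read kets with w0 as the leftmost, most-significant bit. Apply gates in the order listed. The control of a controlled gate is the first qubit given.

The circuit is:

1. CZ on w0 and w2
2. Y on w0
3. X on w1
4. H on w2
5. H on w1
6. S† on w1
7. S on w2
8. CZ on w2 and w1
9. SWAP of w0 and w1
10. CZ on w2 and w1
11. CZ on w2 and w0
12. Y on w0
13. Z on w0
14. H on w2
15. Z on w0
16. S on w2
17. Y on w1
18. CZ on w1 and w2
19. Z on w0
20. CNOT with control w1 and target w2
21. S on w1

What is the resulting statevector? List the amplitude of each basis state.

The final amplitudes are sqrt(2)*(1 - I)/4 on |000>, sqrt(2)*(-1 + I)/4 on |001>, 0 on |010>, 0 on |011>, sqrt(2)*(-1 - I)/4 on |100>, sqrt(2)*(1 + I)/4 on |101>, 0 on |110>, 0 on |111>.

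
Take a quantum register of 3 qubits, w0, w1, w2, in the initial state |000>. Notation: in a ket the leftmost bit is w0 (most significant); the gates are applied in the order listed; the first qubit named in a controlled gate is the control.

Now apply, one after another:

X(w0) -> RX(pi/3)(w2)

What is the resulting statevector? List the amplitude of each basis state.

The resulting statevector has amplitude sqrt(3)/2 on |100>, -I/2 on |101>, and 0 on every other basis state.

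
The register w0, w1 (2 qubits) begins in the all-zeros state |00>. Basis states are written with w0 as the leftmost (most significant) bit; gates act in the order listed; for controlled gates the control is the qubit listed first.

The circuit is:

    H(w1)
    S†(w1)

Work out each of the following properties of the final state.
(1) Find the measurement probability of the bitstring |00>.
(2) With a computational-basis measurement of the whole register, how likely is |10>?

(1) The probability of measuring |00> is 1/2.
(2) Outcome |10> occurs with probability 0.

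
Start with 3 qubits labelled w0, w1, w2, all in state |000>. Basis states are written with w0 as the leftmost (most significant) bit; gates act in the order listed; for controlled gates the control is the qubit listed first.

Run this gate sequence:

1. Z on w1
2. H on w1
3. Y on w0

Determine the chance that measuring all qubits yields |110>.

A full measurement returns |110> with probability 1/2.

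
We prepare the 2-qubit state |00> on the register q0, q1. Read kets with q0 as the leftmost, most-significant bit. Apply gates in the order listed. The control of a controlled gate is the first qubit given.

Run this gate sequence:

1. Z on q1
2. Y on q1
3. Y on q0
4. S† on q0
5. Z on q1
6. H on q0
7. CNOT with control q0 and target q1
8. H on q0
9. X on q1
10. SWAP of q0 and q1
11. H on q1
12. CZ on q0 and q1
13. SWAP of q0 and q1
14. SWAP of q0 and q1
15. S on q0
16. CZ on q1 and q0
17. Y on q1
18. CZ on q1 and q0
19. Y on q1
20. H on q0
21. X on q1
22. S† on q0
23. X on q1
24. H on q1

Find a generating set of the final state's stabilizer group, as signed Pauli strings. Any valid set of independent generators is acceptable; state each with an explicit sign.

One valid set of independent stabilizer generators is +XZ, +ZY (any independent generating set of the same group is equally correct).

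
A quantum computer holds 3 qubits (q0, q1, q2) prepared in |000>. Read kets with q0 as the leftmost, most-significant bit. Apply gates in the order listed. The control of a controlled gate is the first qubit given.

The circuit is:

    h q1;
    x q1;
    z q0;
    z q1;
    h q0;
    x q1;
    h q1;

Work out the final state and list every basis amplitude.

The resulting statevector has amplitude -sqrt(2)/2 on |010>, -sqrt(2)/2 on |110>, and 0 on every other basis state.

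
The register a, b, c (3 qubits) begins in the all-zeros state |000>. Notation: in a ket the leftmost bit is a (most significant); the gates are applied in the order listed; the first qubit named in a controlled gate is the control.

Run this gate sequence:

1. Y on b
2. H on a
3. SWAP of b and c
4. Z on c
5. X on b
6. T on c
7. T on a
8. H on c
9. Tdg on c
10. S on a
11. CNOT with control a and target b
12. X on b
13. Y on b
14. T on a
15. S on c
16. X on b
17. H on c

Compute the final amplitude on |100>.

|100> carries amplitude 0 in the final state.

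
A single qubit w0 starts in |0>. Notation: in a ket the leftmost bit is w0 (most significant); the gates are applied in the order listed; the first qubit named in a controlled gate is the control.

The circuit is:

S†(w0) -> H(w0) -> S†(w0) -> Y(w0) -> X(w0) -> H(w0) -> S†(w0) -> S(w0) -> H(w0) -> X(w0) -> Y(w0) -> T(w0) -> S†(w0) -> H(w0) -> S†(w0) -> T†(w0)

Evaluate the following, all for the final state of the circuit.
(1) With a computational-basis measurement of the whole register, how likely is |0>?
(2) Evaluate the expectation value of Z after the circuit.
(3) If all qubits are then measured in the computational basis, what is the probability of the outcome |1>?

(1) A full measurement returns |0> with probability 1/2 - sqrt(2)/4. Key observation: gates 4-11 undo each other exactly, leaving only the rest of the circuit to track.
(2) The expectation value of Z is -sqrt(2)/2.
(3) A full measurement returns |1> with probability sqrt(2)/4 + 1/2.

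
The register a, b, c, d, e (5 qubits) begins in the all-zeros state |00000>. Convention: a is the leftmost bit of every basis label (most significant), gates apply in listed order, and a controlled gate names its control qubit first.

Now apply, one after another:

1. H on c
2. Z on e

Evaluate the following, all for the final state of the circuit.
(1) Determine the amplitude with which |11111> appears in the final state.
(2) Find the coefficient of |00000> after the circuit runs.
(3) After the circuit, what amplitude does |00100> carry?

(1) The amplitude on |11111> is 0.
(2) The final state's coefficient on |00000> equals sqrt(2)/2.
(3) |00100> carries amplitude sqrt(2)/2 in the final state.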